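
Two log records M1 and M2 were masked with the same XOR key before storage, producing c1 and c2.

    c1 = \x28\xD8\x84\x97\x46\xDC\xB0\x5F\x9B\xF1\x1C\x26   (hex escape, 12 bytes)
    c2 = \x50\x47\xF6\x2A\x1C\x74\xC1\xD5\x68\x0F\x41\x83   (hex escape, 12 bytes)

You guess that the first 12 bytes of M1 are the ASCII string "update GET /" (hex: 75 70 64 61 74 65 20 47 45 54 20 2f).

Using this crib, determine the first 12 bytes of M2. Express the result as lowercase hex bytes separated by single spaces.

0d ef 16 dc 2e cd 51 cd b6 aa 7d 8a

First, c1 ⊕ c2 = (M1 ⊕ K) ⊕ (M2 ⊕ K) = M1 ⊕ M2, so the key drops out. Then M2 = (M1 ⊕ M2) ⊕ M1 over the first 12 bytes.
byte 0: (28 ⊕ 50) ⊕ 75 = 78 ⊕ 75 = 0d
byte 1: (d8 ⊕ 47) ⊕ 70 = 9f ⊕ 70 = ef
byte 2: (84 ⊕ f6) ⊕ 64 = 72 ⊕ 64 = 16
byte 3: (97 ⊕ 2a) ⊕ 61 = bd ⊕ 61 = dc
byte 4: (46 ⊕ 1c) ⊕ 74 = 5a ⊕ 74 = 2e
byte 5: (dc ⊕ 74) ⊕ 65 = a8 ⊕ 65 = cd
byte 6: (b0 ⊕ c1) ⊕ 20 = 71 ⊕ 20 = 51
byte 7: (5f ⊕ d5) ⊕ 47 = 8a ⊕ 47 = cd
byte 8: (9b ⊕ 68) ⊕ 45 = f3 ⊕ 45 = b6
byte 9: (f1 ⊕ 0f) ⊕ 54 = fe ⊕ 54 = aa
byte 10: (1c ⊕ 41) ⊕ 20 = 5d ⊕ 20 = 7d
byte 11: (26 ⊕ 83) ⊕ 2f = a5 ⊕ 2f = 8a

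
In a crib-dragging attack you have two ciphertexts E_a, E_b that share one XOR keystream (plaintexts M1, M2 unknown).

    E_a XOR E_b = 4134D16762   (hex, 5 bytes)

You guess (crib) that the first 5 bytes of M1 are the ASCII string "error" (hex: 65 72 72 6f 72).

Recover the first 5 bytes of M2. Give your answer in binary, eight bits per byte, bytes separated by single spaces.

00100100 01000110 10100011 00001000 00010000

Since E_a ⊕ E_b = M1 ⊕ M2, XORing with the guessed M1 bytes yields the corresponding M2 bytes: M2 = (E_a ⊕ E_b) ⊕ M1.
 65 ^ 101 =  36
 52 ^ 114 =  70
209 ^ 114 = 163
103 ^ 111 =   8
 98 ^ 114 =  16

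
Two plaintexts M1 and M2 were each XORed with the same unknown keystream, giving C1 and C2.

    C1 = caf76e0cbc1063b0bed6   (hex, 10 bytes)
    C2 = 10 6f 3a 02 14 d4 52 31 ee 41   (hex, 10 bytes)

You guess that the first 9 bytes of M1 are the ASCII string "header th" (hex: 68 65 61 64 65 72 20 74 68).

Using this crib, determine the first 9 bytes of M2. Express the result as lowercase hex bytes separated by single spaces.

b2 fd 35 6a cd b6 11 f5 38

First, C1 ⊕ C2 = (M1 ⊕ K) ⊕ (M2 ⊕ K) = M1 ⊕ M2, so the key drops out. Then M2 = (M1 ⊕ M2) ⊕ M1 over the first 9 bytes.
byte 0: (ca XOR 10) XOR 68 = da XOR 68 = b2
byte 1: (f7 XOR 6f) XOR 65 = 98 XOR 65 = fd
byte 2: (6e XOR 3a) XOR 61 = 54 XOR 61 = 35
byte 3: (0c XOR 02) XOR 64 = 0e XOR 64 = 6a
byte 4: (bc XOR 14) XOR 65 = a8 XOR 65 = cd
byte 5: (10 XOR d4) XOR 72 = c4 XOR 72 = b6
byte 6: (63 XOR 52) XOR 20 = 31 XOR 20 = 11
byte 7: (b0 XOR 31) XOR 74 = 81 XOR 74 = f5
byte 8: (be XOR ee) XOR 68 = 50 XOR 68 = 38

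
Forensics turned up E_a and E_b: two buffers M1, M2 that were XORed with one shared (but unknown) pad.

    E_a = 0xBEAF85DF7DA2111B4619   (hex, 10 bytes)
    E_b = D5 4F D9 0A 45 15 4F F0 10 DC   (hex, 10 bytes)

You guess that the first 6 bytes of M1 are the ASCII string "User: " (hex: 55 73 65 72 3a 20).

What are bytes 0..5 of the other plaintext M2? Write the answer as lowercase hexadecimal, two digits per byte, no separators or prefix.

3e9339a70297

First, E_a ⊕ E_b = (M1 ⊕ K) ⊕ (M2 ⊕ K) = M1 ⊕ M2, so the key drops out. Then M2 = (M1 ⊕ M2) ⊕ M1 over the first 6 bytes.
byte 0: (be XOR d5) XOR 55 = 6b XOR 55 = 3e
byte 1: (af XOR 4f) XOR 73 = e0 XOR 73 = 93
byte 2: (85 XOR d9) XOR 65 = 5c XOR 65 = 39
byte 3: (df XOR 0a) XOR 72 = d5 XOR 72 = a7
byte 4: (7d XOR 45) XOR 3a = 38 XOR 3a = 02
byte 5: (a2 XOR 15) XOR 20 = b7 XOR 20 = 97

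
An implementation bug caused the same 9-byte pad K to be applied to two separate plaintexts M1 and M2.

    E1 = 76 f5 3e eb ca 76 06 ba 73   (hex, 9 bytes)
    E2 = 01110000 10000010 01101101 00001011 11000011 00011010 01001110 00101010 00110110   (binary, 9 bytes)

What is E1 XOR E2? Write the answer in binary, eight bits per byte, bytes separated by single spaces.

E1 ⊕ E2 = (M1 ⊕ K) ⊕ (M2 ⊕ K) = M1 ⊕ M2 — the shared key cancels under XOR.
01110110 XOR 01110000 = 00000110
11110101 XOR 10000010 = 01110111
00111110 XOR 01101101 = 01010011
11101011 XOR 00001011 = 11100000
11001010 XOR 11000011 = 00001001
01110110 XOR 00011010 = 01101100
00000110 XOR 01001110 = 01001000
10111010 XOR 00101010 = 10010000
01110011 XOR 00110110 = 01000101

00000110 01110111 01010011 11100000 00001001 01101100 01001000 10010000 01000101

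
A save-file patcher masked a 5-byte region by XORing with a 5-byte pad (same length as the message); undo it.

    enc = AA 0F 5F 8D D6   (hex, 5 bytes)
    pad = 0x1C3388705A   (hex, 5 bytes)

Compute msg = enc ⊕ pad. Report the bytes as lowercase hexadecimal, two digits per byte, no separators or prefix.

XOR is its own inverse, so applying the key byte-wise gives the result directly.
byte 0: aa ⊕ 1c = b6
byte 1: 0f ⊕ 33 = 3c
byte 2: 5f ⊕ 88 = d7
byte 3: 8d ⊕ 70 = fd
byte 4: d6 ⊕ 5a = 8c

b63cd7fd8c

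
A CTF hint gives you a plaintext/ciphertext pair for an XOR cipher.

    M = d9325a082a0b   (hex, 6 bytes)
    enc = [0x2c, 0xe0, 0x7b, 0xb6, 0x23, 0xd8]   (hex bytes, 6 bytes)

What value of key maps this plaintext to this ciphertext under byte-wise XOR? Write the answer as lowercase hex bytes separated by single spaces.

f5 d2 21 be 09 d3

Since enc = M ⊕ key, XORing both sides with M gives key = M ⊕ enc.
11011001 ^ 00101100 = 11110101
00110010 ^ 11100000 = 11010010
01011010 ^ 01111011 = 00100001
00001000 ^ 10110110 = 10111110
00101010 ^ 00100011 = 00001001
00001011 ^ 11011000 = 11010011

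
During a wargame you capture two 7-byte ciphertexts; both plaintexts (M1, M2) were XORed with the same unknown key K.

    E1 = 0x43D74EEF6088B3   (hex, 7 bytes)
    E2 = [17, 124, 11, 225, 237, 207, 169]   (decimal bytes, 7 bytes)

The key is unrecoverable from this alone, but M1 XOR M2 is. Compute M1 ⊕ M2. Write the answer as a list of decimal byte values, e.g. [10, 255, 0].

E1 ⊕ E2 = (M1 ⊕ K) ⊕ (M2 ⊕ K) = M1 ⊕ M2 — the shared key cancels under XOR.
43 ^ 11 = 52
d7 ^ 7c = ab
4e ^ 0b = 45
ef ^ e1 = 0e
60 ^ ed = 8d
88 ^ cf = 47
b3 ^ a9 = 1a

[82, 171, 69, 14, 141, 71, 26]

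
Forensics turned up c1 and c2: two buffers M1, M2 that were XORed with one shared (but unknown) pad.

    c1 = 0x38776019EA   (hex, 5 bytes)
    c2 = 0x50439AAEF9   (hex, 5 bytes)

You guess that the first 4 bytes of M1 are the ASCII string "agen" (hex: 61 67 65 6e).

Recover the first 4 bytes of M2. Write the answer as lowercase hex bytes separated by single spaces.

First, c1 ⊕ c2 = (M1 ⊕ K) ⊕ (M2 ⊕ K) = M1 ⊕ M2, so the key drops out. Then M2 = (M1 ⊕ M2) ⊕ M1 over the first 4 bytes.
byte 0: (38 ⊕ 50) ⊕ 61 = 68 ⊕ 61 = 09
byte 1: (77 ⊕ 43) ⊕ 67 = 34 ⊕ 67 = 53
byte 2: (60 ⊕ 9a) ⊕ 65 = fa ⊕ 65 = 9f
byte 3: (19 ⊕ ae) ⊕ 6e = b7 ⊕ 6e = d9

09 53 9f d9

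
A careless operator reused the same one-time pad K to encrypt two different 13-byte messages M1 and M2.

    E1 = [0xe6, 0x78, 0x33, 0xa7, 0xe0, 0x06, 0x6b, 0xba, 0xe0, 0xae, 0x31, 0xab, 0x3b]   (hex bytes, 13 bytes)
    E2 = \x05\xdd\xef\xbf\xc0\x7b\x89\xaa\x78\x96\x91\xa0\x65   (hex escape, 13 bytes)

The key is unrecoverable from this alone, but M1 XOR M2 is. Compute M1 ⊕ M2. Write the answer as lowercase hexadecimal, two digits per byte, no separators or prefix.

e3a5dc18207de2109838a00b5e

E1 ⊕ E2 = (M1 ⊕ K) ⊕ (M2 ⊕ K) = M1 ⊕ M2 — the shared key cancels under XOR.
11100110 XOR 00000101 = 11100011
01111000 XOR 11011101 = 10100101
00110011 XOR 11101111 = 11011100
10100111 XOR 10111111 = 00011000
11100000 XOR 11000000 = 00100000
00000110 XOR 01111011 = 01111101
01101011 XOR 10001001 = 11100010
10111010 XOR 10101010 = 00010000
11100000 XOR 01111000 = 10011000
10101110 XOR 10010110 = 00111000
00110001 XOR 10010001 = 10100000
10101011 XOR 10100000 = 00001011
00111011 XOR 01100101 = 01011110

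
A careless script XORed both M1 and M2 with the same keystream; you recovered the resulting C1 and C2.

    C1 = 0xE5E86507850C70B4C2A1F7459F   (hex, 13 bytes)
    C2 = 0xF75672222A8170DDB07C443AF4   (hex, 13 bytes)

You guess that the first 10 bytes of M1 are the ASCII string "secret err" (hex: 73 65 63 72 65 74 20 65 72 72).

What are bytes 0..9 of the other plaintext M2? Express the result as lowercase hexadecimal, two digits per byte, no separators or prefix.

First, C1 ⊕ C2 = (M1 ⊕ K) ⊕ (M2 ⊕ K) = M1 ⊕ M2, so the key drops out. Then M2 = (M1 ⊕ M2) ⊕ M1 over the first 10 bytes.
byte 0: (e5 XOR f7) XOR 73 = 12 XOR 73 = 61
byte 1: (e8 XOR 56) XOR 65 = be XOR 65 = db
byte 2: (65 XOR 72) XOR 63 = 17 XOR 63 = 74
byte 3: (07 XOR 22) XOR 72 = 25 XOR 72 = 57
byte 4: (85 XOR 2a) XOR 65 = af XOR 65 = ca
byte 5: (0c XOR 81) XOR 74 = 8d XOR 74 = f9
byte 6: (70 XOR 70) XOR 20 = 00 XOR 20 = 20
byte 7: (b4 XOR dd) XOR 65 = 69 XOR 65 = 0c
byte 8: (c2 XOR b0) XOR 72 = 72 XOR 72 = 00
byte 9: (a1 XOR 7c) XOR 72 = dd XOR 72 = af

61db7457caf9200c00af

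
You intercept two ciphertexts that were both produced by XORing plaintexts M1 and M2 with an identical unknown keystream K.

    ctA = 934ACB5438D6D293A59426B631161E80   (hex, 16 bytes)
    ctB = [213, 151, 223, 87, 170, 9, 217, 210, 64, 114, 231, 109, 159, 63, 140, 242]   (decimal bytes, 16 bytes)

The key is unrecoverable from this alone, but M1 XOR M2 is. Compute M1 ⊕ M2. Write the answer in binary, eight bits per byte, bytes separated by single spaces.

ctA ⊕ ctB = (M1 ⊕ K) ⊕ (M2 ⊕ K) = M1 ⊕ M2 — the shared key cancels under XOR.
93 ⊕ d5 = 46
4a ⊕ 97 = dd
cb ⊕ df = 14
54 ⊕ 57 = 03
38 ⊕ aa = 92
d6 ⊕ 09 = df
d2 ⊕ d9 = 0b
93 ⊕ d2 = 41
a5 ⊕ 40 = e5
94 ⊕ 72 = e6
26 ⊕ e7 = c1
b6 ⊕ 6d = db
31 ⊕ 9f = ae
16 ⊕ 3f = 29
1e ⊕ 8c = 92
80 ⊕ f2 = 72

01000110 11011101 00010100 00000011 10010010 11011111 00001011 01000001 11100101 11100110 11000001 11011011 10101110 00101001 10010010 01110010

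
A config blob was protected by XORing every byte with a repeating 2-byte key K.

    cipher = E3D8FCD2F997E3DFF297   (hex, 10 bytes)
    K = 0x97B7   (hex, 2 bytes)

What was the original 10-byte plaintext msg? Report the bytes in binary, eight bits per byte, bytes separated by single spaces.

The 2-byte key repeats, so the effective keystream is 97 b7 97 b7 97 b7 97 b7 97 b7.
byte 0: e3 ^ 97 = 74
byte 1: d8 ^ b7 = 6f
byte 2: fc ^ 97 = 6b
byte 3: d2 ^ b7 = 65
byte 4: f9 ^ 97 = 6e
byte 5: 97 ^ b7 = 20
byte 6: e3 ^ 97 = 74
byte 7: df ^ b7 = 68
byte 8: f2 ^ 97 = 65
byte 9: 97 ^ b7 = 20

01110100 01101111 01101011 01100101 01101110 00100000 01110100 01101000 01100101 00100000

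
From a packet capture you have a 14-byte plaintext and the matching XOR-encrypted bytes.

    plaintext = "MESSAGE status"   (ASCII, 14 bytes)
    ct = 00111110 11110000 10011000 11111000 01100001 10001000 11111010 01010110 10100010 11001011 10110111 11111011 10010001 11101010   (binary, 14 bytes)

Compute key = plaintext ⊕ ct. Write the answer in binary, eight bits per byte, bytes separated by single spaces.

Since ct = plaintext ⊕ key, XORing both sides with plaintext gives key = plaintext ⊕ ct.
01001101 XOR 00111110 = 01110011
01000101 XOR 11110000 = 10110101
01010011 XOR 10011000 = 11001011
01010011 XOR 11111000 = 10101011
01000001 XOR 01100001 = 00100000
01000111 XOR 10001000 = 11001111
01000101 XOR 11111010 = 10111111
00100000 XOR 01010110 = 01110110
01110011 XOR 10100010 = 11010001
01110100 XOR 11001011 = 10111111
01100001 XOR 10110111 = 11010110
01110100 XOR 11111011 = 10001111
01110101 XOR 10010001 = 11100100
01110011 XOR 11101010 = 10011001

01110011 10110101 11001011 10101011 00100000 11001111 10111111 01110110 11010001 10111111 11010110 10001111 11100100 10011001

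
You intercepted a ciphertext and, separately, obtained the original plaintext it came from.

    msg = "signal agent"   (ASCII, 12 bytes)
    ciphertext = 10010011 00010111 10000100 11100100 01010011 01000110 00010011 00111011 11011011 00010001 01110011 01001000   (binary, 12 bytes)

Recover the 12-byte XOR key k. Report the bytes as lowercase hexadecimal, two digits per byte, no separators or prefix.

Since ciphertext = msg ⊕ k, XORing both sides with msg gives k = msg ⊕ ciphertext.
01110011 ^ 10010011 = 11100000
01101001 ^ 00010111 = 01111110
01100111 ^ 10000100 = 11100011
01101110 ^ 11100100 = 10001010
01100001 ^ 01010011 = 00110010
01101100 ^ 01000110 = 00101010
00100000 ^ 00010011 = 00110011
01100001 ^ 00111011 = 01011010
01100111 ^ 11011011 = 10111100
01100101 ^ 00010001 = 01110100
01101110 ^ 01110011 = 00011101
01110100 ^ 01001000 = 00111100

e07ee38a322a335abc741d3c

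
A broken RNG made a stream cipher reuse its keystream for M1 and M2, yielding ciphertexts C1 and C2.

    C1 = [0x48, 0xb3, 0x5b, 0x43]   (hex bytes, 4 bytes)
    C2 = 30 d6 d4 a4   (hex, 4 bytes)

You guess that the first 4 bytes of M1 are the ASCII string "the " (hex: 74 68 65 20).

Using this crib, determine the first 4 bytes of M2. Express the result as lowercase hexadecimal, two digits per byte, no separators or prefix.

First, C1 ⊕ C2 = (M1 ⊕ K) ⊕ (M2 ⊕ K) = M1 ⊕ M2, so the key drops out. Then M2 = (M1 ⊕ M2) ⊕ M1 over the first 4 bytes.
byte 0: (48 XOR 30) XOR 74 = 78 XOR 74 = 0c
byte 1: (b3 XOR d6) XOR 68 = 65 XOR 68 = 0d
byte 2: (5b XOR d4) XOR 65 = 8f XOR 65 = ea
byte 3: (43 XOR a4) XOR 20 = e7 XOR 20 = c7

0c0deac7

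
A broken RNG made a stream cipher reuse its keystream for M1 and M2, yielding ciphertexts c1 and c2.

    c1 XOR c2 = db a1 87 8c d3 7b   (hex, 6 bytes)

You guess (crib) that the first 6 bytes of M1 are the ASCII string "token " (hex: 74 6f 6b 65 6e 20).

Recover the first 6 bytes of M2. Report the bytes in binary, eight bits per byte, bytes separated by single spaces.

Since c1 ⊕ c2 = M1 ⊕ M2, XORing with the guessed M1 bytes yields the corresponding M2 bytes: M2 = (c1 ⊕ c2) ⊕ M1.
219 ^ 116 = 175
161 ^ 111 = 206
135 ^ 107 = 236
140 ^ 101 = 233
211 ^ 110 = 189
123 ^  32 =  91

10101111 11001110 11101100 11101001 10111101 01011011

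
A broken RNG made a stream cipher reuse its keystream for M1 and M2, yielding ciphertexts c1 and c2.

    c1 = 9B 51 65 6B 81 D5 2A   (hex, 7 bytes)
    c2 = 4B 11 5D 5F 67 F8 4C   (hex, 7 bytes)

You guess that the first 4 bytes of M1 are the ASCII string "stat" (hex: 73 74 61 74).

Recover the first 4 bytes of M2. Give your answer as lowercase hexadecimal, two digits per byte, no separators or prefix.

a3345940

First, c1 ⊕ c2 = (M1 ⊕ K) ⊕ (M2 ⊕ K) = M1 ⊕ M2, so the key drops out. Then M2 = (M1 ⊕ M2) ⊕ M1 over the first 4 bytes.
byte 0: (9b xor 4b) xor 73 = d0 xor 73 = a3
byte 1: (51 xor 11) xor 74 = 40 xor 74 = 34
byte 2: (65 xor 5d) xor 61 = 38 xor 61 = 59
byte 3: (6b xor 5f) xor 74 = 34 xor 74 = 40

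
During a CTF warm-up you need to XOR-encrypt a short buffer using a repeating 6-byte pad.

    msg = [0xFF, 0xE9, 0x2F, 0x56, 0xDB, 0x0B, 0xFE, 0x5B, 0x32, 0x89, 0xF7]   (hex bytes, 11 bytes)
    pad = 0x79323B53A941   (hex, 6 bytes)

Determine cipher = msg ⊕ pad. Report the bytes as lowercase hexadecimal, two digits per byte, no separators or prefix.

The 6-byte key repeats, so the effective keystream is 79 32 3b 53 a9 41 79 32 3b 53 a9.
byte 0: ff XOR 79 = 86
byte 1: e9 XOR 32 = db
byte 2: 2f XOR 3b = 14
byte 3: 56 XOR 53 = 05
byte 4: db XOR a9 = 72
byte 5: 0b XOR 41 = 4a
byte 6: fe XOR 79 = 87
byte 7: 5b XOR 32 = 69
byte 8: 32 XOR 3b = 09
byte 9: 89 XOR 53 = da
byte 10: f7 XOR a9 = 5e

86db1405724a876909da5e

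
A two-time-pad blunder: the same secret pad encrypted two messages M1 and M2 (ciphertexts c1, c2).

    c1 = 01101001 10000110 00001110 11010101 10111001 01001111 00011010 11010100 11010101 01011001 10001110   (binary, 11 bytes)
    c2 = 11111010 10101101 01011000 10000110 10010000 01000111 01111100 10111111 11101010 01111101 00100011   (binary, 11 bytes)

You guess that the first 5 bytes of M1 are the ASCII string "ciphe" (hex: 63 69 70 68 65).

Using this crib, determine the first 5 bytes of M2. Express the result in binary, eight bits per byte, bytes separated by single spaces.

11110000 01000010 00100110 00111011 01001100

First, c1 ⊕ c2 = (M1 ⊕ K) ⊕ (M2 ⊕ K) = M1 ⊕ M2, so the key drops out. Then M2 = (M1 ⊕ M2) ⊕ M1 over the first 5 bytes.
byte 0: (69 ^ fa) ^ 63 = 93 ^ 63 = f0
byte 1: (86 ^ ad) ^ 69 = 2b ^ 69 = 42
byte 2: (0e ^ 58) ^ 70 = 56 ^ 70 = 26
byte 3: (d5 ^ 86) ^ 68 = 53 ^ 68 = 3b
byte 4: (b9 ^ 90) ^ 65 = 29 ^ 65 = 4c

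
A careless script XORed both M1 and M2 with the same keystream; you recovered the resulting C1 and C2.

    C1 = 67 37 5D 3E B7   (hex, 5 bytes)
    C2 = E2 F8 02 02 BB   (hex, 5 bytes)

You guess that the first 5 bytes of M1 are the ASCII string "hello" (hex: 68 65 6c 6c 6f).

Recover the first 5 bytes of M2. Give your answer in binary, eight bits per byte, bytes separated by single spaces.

11101101 10101010 00110011 01010000 01100011

First, C1 ⊕ C2 = (M1 ⊕ K) ⊕ (M2 ⊕ K) = M1 ⊕ M2, so the key drops out. Then M2 = (M1 ⊕ M2) ⊕ M1 over the first 5 bytes.
byte 0: (67 XOR e2) XOR 68 = 85 XOR 68 = ed
byte 1: (37 XOR f8) XOR 65 = cf XOR 65 = aa
byte 2: (5d XOR 02) XOR 6c = 5f XOR 6c = 33
byte 3: (3e XOR 02) XOR 6c = 3c XOR 6c = 50
byte 4: (b7 XOR bb) XOR 6f = 0c XOR 6f = 63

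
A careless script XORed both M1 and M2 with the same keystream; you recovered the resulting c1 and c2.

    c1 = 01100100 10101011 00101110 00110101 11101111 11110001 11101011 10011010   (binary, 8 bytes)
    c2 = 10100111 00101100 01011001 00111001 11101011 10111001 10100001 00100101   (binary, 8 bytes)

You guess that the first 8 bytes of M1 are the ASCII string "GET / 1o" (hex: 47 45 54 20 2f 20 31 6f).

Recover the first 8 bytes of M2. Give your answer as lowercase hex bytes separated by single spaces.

First, c1 ⊕ c2 = (M1 ⊕ K) ⊕ (M2 ⊕ K) = M1 ⊕ M2, so the key drops out. Then M2 = (M1 ⊕ M2) ⊕ M1 over the first 8 bytes.
byte 0: (64 xor a7) xor 47 = c3 xor 47 = 84
byte 1: (ab xor 2c) xor 45 = 87 xor 45 = c2
byte 2: (2e xor 59) xor 54 = 77 xor 54 = 23
byte 3: (35 xor 39) xor 20 = 0c xor 20 = 2c
byte 4: (ef xor eb) xor 2f = 04 xor 2f = 2b
byte 5: (f1 xor b9) xor 20 = 48 xor 20 = 68
byte 6: (eb xor a1) xor 31 = 4a xor 31 = 7b
byte 7: (9a xor 25) xor 6f = bf xor 6f = d0

84 c2 23 2c 2b 68 7b d0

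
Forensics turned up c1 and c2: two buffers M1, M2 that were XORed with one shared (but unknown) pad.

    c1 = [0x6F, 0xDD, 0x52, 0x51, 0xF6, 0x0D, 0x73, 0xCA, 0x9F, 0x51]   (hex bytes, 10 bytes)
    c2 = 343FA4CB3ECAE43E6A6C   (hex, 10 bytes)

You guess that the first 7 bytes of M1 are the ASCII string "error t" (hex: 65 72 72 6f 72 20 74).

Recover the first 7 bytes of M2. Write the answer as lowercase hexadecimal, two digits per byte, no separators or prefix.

First, c1 ⊕ c2 = (M1 ⊕ K) ⊕ (M2 ⊕ K) = M1 ⊕ M2, so the key drops out. Then M2 = (M1 ⊕ M2) ⊕ M1 over the first 7 bytes.
byte 0: (6f ^ 34) ^ 65 = 5b ^ 65 = 3e
byte 1: (dd ^ 3f) ^ 72 = e2 ^ 72 = 90
byte 2: (52 ^ a4) ^ 72 = f6 ^ 72 = 84
byte 3: (51 ^ cb) ^ 6f = 9a ^ 6f = f5
byte 4: (f6 ^ 3e) ^ 72 = c8 ^ 72 = ba
byte 5: (0d ^ ca) ^ 20 = c7 ^ 20 = e7
byte 6: (73 ^ e4) ^ 74 = 97 ^ 74 = e3

3e9084f5bae7e3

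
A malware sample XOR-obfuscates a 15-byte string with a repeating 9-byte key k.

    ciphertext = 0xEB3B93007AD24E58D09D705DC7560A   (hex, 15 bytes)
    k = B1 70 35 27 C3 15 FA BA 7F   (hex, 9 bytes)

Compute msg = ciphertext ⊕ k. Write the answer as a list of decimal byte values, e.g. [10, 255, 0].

The 9-byte key repeats, so the effective keystream is b1 70 35 27 c3 15 fa ba 7f b1 70 35 27 c3 15.
byte 0: eb ^ b1 = 5a
byte 1: 3b ^ 70 = 4b
byte 2: 93 ^ 35 = a6
byte 3: 00 ^ 27 = 27
byte 4: 7a ^ c3 = b9
byte 5: d2 ^ 15 = c7
byte 6: 4e ^ fa = b4
byte 7: 58 ^ ba = e2
byte 8: d0 ^ 7f = af
byte 9: 9d ^ b1 = 2c
byte 10: 70 ^ 70 = 00
byte 11: 5d ^ 35 = 68
byte 12: c7 ^ 27 = e0
byte 13: 56 ^ c3 = 95
byte 14: 0a ^ 15 = 1f

[90, 75, 166, 39, 185, 199, 180, 226, 175, 44, 0, 104, 224, 149, 31]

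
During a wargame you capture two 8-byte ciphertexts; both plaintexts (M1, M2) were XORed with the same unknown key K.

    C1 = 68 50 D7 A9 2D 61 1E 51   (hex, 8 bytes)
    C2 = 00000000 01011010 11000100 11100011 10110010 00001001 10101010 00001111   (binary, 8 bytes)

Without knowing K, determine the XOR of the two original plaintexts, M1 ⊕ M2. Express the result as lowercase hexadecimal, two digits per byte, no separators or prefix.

C1 ⊕ C2 = (M1 ⊕ K) ⊕ (M2 ⊕ K) = M1 ⊕ M2 — the shared key cancels under XOR.
104 ⊕   0 = 104
 80 ⊕  90 =  10
215 ⊕ 196 =  19
169 ⊕ 227 =  74
 45 ⊕ 178 = 159
 97 ⊕   9 = 104
 30 ⊕ 170 = 180
 81 ⊕  15 =  94

680a134a9f68b45e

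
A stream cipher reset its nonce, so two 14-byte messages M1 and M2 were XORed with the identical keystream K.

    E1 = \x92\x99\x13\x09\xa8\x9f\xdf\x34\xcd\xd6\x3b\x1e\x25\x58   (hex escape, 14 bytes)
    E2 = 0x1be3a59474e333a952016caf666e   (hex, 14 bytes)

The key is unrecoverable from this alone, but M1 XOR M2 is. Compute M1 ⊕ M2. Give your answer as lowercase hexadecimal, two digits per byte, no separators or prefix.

E1 ⊕ E2 = (M1 ⊕ K) ⊕ (M2 ⊕ K) = M1 ⊕ M2 — the shared key cancels under XOR.
byte 0: 92 ⊕ 1b = 89
byte 1: 99 ⊕ e3 = 7a
byte 2: 13 ⊕ a5 = b6
byte 3: 09 ⊕ 94 = 9d
byte 4: a8 ⊕ 74 = dc
byte 5: 9f ⊕ e3 = 7c
byte 6: df ⊕ 33 = ec
byte 7: 34 ⊕ a9 = 9d
byte 8: cd ⊕ 52 = 9f
byte 9: d6 ⊕ 01 = d7
byte 10: 3b ⊕ 6c = 57
byte 11: 1e ⊕ af = b1
byte 12: 25 ⊕ 66 = 43
byte 13: 58 ⊕ 6e = 36

897ab69ddc7cec9d9fd757b14336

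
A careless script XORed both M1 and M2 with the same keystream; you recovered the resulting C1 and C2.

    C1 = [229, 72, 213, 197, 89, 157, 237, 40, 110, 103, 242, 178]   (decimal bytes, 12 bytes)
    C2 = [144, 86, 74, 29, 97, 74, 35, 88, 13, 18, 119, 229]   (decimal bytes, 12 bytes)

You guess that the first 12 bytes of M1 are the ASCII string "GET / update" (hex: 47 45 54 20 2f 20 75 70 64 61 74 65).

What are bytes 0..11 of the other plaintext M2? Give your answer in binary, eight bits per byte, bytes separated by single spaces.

00110010 01011011 11001011 11111000 00010111 11110111 10111011 00000000 00000111 00010100 11110001 00110010

First, C1 ⊕ C2 = (M1 ⊕ K) ⊕ (M2 ⊕ K) = M1 ⊕ M2, so the key drops out. Then M2 = (M1 ⊕ M2) ⊕ M1 over the first 12 bytes.
byte 0: (e5 xor 90) xor 47 = 75 xor 47 = 32
byte 1: (48 xor 56) xor 45 = 1e xor 45 = 5b
byte 2: (d5 xor 4a) xor 54 = 9f xor 54 = cb
byte 3: (c5 xor 1d) xor 20 = d8 xor 20 = f8
byte 4: (59 xor 61) xor 2f = 38 xor 2f = 17
byte 5: (9d xor 4a) xor 20 = d7 xor 20 = f7
byte 6: (ed xor 23) xor 75 = ce xor 75 = bb
byte 7: (28 xor 58) xor 70 = 70 xor 70 = 00
byte 8: (6e xor 0d) xor 64 = 63 xor 64 = 07
byte 9: (67 xor 12) xor 61 = 75 xor 61 = 14
byte 10: (f2 xor 77) xor 74 = 85 xor 74 = f1
byte 11: (b2 xor e5) xor 65 = 57 xor 65 = 32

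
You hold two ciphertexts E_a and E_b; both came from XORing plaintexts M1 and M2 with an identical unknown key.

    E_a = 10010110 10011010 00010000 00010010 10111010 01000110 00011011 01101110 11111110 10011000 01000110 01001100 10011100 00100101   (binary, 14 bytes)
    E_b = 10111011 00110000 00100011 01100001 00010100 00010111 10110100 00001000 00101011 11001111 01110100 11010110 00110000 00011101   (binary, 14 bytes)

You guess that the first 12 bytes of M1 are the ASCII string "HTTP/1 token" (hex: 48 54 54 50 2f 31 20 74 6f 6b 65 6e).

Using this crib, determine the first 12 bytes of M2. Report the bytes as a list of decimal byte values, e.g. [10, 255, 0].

[101, 254, 103, 35, 129, 96, 143, 18, 186, 60, 87, 244]

First, E_a ⊕ E_b = (M1 ⊕ K) ⊕ (M2 ⊕ K) = M1 ⊕ M2, so the key drops out. Then M2 = (M1 ⊕ M2) ⊕ M1 over the first 12 bytes.
byte 0: (96 ⊕ bb) ⊕ 48 = 2d ⊕ 48 = 65
byte 1: (9a ⊕ 30) ⊕ 54 = aa ⊕ 54 = fe
byte 2: (10 ⊕ 23) ⊕ 54 = 33 ⊕ 54 = 67
byte 3: (12 ⊕ 61) ⊕ 50 = 73 ⊕ 50 = 23
byte 4: (ba ⊕ 14) ⊕ 2f = ae ⊕ 2f = 81
byte 5: (46 ⊕ 17) ⊕ 31 = 51 ⊕ 31 = 60
byte 6: (1b ⊕ b4) ⊕ 20 = af ⊕ 20 = 8f
byte 7: (6e ⊕ 08) ⊕ 74 = 66 ⊕ 74 = 12
byte 8: (fe ⊕ 2b) ⊕ 6f = d5 ⊕ 6f = ba
byte 9: (98 ⊕ cf) ⊕ 6b = 57 ⊕ 6b = 3c
byte 10: (46 ⊕ 74) ⊕ 65 = 32 ⊕ 65 = 57
byte 11: (4c ⊕ d6) ⊕ 6e = 9a ⊕ 6e = f4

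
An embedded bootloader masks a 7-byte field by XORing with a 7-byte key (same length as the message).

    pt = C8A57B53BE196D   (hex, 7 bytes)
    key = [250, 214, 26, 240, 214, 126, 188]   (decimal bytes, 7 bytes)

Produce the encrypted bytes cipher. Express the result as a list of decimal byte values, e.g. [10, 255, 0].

byte 0: c8 ⊕ fa = 32
byte 1: a5 ⊕ d6 = 73
byte 2: 7b ⊕ 1a = 61
byte 3: 53 ⊕ f0 = a3
byte 4: be ⊕ d6 = 68
byte 5: 19 ⊕ 7e = 67
byte 6: 6d ⊕ bc = d1

[50, 115, 97, 163, 104, 103, 209]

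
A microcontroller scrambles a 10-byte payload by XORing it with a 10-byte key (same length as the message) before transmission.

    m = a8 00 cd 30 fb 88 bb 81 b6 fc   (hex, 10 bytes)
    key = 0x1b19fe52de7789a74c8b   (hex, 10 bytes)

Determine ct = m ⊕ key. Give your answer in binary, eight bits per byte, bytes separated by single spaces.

10110011 00011001 00110011 01100010 00100101 11111111 00110010 00100110 11111010 01110111

XOR is its own inverse, so applying the key byte-wise gives the result directly.
byte 0: a8 ^ 1b = b3
byte 1: 00 ^ 19 = 19
byte 2: cd ^ fe = 33
byte 3: 30 ^ 52 = 62
byte 4: fb ^ de = 25
byte 5: 88 ^ 77 = ff
byte 6: bb ^ 89 = 32
byte 7: 81 ^ a7 = 26
byte 8: b6 ^ 4c = fa
byte 9: fc ^ 8b = 77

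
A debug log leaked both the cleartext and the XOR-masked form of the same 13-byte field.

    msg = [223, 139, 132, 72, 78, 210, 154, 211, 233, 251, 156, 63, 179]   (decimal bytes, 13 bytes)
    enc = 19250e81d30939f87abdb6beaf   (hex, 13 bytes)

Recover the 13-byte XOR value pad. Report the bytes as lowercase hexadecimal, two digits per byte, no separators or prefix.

Since enc = msg ⊕ pad, XORing both sides with msg gives pad = msg ⊕ enc.
df ^ 19 = c6
8b ^ 25 = ae
84 ^ 0e = 8a
48 ^ 81 = c9
4e ^ d3 = 9d
d2 ^ 09 = db
9a ^ 39 = a3
d3 ^ f8 = 2b
e9 ^ 7a = 93
fb ^ bd = 46
9c ^ b6 = 2a
3f ^ be = 81
b3 ^ af = 1c

c6ae8ac99ddba32b93462a811c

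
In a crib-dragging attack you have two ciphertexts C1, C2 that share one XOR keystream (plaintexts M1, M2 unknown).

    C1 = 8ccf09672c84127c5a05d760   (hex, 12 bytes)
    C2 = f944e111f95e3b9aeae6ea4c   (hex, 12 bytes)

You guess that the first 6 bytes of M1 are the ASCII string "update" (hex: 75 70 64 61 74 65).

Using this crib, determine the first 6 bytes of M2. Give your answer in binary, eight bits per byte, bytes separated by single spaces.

First, C1 ⊕ C2 = (M1 ⊕ K) ⊕ (M2 ⊕ K) = M1 ⊕ M2, so the key drops out. Then M2 = (M1 ⊕ M2) ⊕ M1 over the first 6 bytes.
byte 0: (8c XOR f9) XOR 75 = 75 XOR 75 = 00
byte 1: (cf XOR 44) XOR 70 = 8b XOR 70 = fb
byte 2: (09 XOR e1) XOR 64 = e8 XOR 64 = 8c
byte 3: (67 XOR 11) XOR 61 = 76 XOR 61 = 17
byte 4: (2c XOR f9) XOR 74 = d5 XOR 74 = a1
byte 5: (84 XOR 5e) XOR 65 = da XOR 65 = bf

00000000 11111011 10001100 00010111 10100001 10111111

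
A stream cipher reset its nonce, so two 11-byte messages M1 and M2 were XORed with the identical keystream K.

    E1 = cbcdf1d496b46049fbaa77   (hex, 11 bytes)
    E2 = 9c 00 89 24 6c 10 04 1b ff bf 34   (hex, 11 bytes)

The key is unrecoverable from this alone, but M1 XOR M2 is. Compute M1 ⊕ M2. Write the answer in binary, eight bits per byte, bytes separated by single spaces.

01010111 11001101 01111000 11110000 11111010 10100100 01100100 01010010 00000100 00010101 01000011

E1 ⊕ E2 = (M1 ⊕ K) ⊕ (M2 ⊕ K) = M1 ⊕ M2 — the shared key cancels under XOR.
cb ^ 9c = 57
cd ^ 00 = cd
f1 ^ 89 = 78
d4 ^ 24 = f0
96 ^ 6c = fa
b4 ^ 10 = a4
60 ^ 04 = 64
49 ^ 1b = 52
fb ^ ff = 04
aa ^ bf = 15
77 ^ 34 = 43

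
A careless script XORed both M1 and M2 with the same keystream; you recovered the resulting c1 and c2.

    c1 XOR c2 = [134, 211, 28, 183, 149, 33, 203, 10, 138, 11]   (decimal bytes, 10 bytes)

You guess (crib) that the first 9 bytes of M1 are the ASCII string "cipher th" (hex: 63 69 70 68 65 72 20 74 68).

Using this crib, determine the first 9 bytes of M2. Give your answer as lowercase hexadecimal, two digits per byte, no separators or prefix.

Since c1 ⊕ c2 = M1 ⊕ M2, XORing with the guessed M1 bytes yields the corresponding M2 bytes: M2 = (c1 ⊕ c2) ⊕ M1.
byte 0: 134 xor  99 = 229
byte 1: 211 xor 105 = 186
byte 2:  28 xor 112 = 108
byte 3: 183 xor 104 = 223
byte 4: 149 xor 101 = 240
byte 5:  33 xor 114 =  83
byte 6: 203 xor  32 = 235
byte 7:  10 xor 116 = 126
byte 8: 138 xor 104 = 226

e5ba6cdff053eb7ee2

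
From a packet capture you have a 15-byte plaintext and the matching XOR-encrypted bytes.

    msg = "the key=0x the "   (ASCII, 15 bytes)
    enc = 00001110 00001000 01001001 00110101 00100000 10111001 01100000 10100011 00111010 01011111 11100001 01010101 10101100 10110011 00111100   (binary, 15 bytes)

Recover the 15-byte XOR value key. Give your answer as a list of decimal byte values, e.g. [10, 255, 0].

[122, 96, 44, 21, 75, 220, 25, 158, 10, 39, 193, 33, 196, 214, 28]

Since enc = msg ⊕ key, XORing both sides with msg gives key = msg ⊕ enc.
byte 0: 01110100 XOR 00001110 = 01111010
byte 1: 01101000 XOR 00001000 = 01100000
byte 2: 01100101 XOR 01001001 = 00101100
byte 3: 00100000 XOR 00110101 = 00010101
byte 4: 01101011 XOR 00100000 = 01001011
byte 5: 01100101 XOR 10111001 = 11011100
byte 6: 01111001 XOR 01100000 = 00011001
byte 7: 00111101 XOR 10100011 = 10011110
byte 8: 00110000 XOR 00111010 = 00001010
byte 9: 01111000 XOR 01011111 = 00100111
byte 10: 00100000 XOR 11100001 = 11000001
byte 11: 01110100 XOR 01010101 = 00100001
byte 12: 01101000 XOR 10101100 = 11000100
byte 13: 01100101 XOR 10110011 = 11010110
byte 14: 00100000 XOR 00111100 = 00011100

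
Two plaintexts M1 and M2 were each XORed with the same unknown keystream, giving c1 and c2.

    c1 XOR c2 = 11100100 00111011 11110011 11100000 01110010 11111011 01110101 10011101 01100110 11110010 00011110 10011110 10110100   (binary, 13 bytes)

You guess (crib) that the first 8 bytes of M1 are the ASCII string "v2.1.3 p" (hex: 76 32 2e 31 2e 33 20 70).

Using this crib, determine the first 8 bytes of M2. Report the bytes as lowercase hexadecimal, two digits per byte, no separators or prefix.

9209ddd15cc855ed

Since c1 ⊕ c2 = M1 ⊕ M2, XORing with the guessed M1 bytes yields the corresponding M2 bytes: M2 = (c1 ⊕ c2) ⊕ M1.
228 ^ 118 = 146
 59 ^  50 =   9
243 ^  46 = 221
224 ^  49 = 209
114 ^  46 =  92
251 ^  51 = 200
117 ^  32 =  85
157 ^ 112 = 237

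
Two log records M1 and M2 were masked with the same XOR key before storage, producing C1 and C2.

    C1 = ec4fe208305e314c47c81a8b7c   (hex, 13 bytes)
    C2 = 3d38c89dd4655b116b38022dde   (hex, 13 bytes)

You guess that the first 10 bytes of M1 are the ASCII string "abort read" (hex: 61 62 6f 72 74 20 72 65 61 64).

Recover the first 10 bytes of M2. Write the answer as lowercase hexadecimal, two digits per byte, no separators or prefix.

b01545e7901b18384d94

First, C1 ⊕ C2 = (M1 ⊕ K) ⊕ (M2 ⊕ K) = M1 ⊕ M2, so the key drops out. Then M2 = (M1 ⊕ M2) ⊕ M1 over the first 10 bytes.
byte 0: (ec ^ 3d) ^ 61 = d1 ^ 61 = b0
byte 1: (4f ^ 38) ^ 62 = 77 ^ 62 = 15
byte 2: (e2 ^ c8) ^ 6f = 2a ^ 6f = 45
byte 3: (08 ^ 9d) ^ 72 = 95 ^ 72 = e7
byte 4: (30 ^ d4) ^ 74 = e4 ^ 74 = 90
byte 5: (5e ^ 65) ^ 20 = 3b ^ 20 = 1b
byte 6: (31 ^ 5b) ^ 72 = 6a ^ 72 = 18
byte 7: (4c ^ 11) ^ 65 = 5d ^ 65 = 38
byte 8: (47 ^ 6b) ^ 61 = 2c ^ 61 = 4d
byte 9: (c8 ^ 38) ^ 64 = f0 ^ 64 = 94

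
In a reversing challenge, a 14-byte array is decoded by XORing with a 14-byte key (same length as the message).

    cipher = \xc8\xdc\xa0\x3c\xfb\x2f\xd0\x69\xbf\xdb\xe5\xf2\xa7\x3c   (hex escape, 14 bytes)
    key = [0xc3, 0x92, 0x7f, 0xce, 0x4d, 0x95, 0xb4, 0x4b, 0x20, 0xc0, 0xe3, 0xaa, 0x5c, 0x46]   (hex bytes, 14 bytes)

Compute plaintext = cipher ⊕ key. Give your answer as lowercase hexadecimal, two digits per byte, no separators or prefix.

XOR is its own inverse, so applying the key byte-wise gives the result directly.
200 XOR 195 =  11
220 XOR 146 =  78
160 XOR 127 = 223
 60 XOR 206 = 242
251 XOR  77 = 182
 47 XOR 149 = 186
208 XOR 180 = 100
105 XOR  75 =  34
191 XOR  32 = 159
219 XOR 192 =  27
229 XOR 227 =   6
242 XOR 170 =  88
167 XOR  92 = 251
 60 XOR  70 = 122

0b4edff2b6ba64229f1b0658fb7a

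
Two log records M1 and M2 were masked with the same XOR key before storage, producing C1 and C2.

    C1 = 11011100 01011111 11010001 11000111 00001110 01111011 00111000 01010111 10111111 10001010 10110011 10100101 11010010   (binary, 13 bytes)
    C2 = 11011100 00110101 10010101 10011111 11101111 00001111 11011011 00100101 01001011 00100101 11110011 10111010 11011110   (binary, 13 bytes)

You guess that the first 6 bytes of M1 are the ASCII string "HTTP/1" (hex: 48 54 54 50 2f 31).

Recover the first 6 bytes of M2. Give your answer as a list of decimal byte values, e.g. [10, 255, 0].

[72, 62, 16, 8, 206, 69]

First, C1 ⊕ C2 = (M1 ⊕ K) ⊕ (M2 ⊕ K) = M1 ⊕ M2, so the key drops out. Then M2 = (M1 ⊕ M2) ⊕ M1 over the first 6 bytes.
byte 0: (dc ⊕ dc) ⊕ 48 = 00 ⊕ 48 = 48
byte 1: (5f ⊕ 35) ⊕ 54 = 6a ⊕ 54 = 3e
byte 2: (d1 ⊕ 95) ⊕ 54 = 44 ⊕ 54 = 10
byte 3: (c7 ⊕ 9f) ⊕ 50 = 58 ⊕ 50 = 08
byte 4: (0e ⊕ ef) ⊕ 2f = e1 ⊕ 2f = ce
byte 5: (7b ⊕ 0f) ⊕ 31 = 74 ⊕ 31 = 45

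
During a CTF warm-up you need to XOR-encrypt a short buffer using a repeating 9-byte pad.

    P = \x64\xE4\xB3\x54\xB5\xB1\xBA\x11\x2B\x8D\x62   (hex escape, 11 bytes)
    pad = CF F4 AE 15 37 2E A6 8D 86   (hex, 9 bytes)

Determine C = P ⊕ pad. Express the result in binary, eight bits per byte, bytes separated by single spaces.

10101011 00010000 00011101 01000001 10000010 10011111 00011100 10011100 10101101 01000010 10010110

The 9-byte key repeats, so the effective keystream is cf f4 ae 15 37 2e a6 8d 86 cf f4.
byte 0: 64 ⊕ cf = ab
byte 1: e4 ⊕ f4 = 10
byte 2: b3 ⊕ ae = 1d
byte 3: 54 ⊕ 15 = 41
byte 4: b5 ⊕ 37 = 82
byte 5: b1 ⊕ 2e = 9f
byte 6: ba ⊕ a6 = 1c
byte 7: 11 ⊕ 8d = 9c
byte 8: 2b ⊕ 86 = ad
byte 9: 8d ⊕ cf = 42
byte 10: 62 ⊕ f4 = 96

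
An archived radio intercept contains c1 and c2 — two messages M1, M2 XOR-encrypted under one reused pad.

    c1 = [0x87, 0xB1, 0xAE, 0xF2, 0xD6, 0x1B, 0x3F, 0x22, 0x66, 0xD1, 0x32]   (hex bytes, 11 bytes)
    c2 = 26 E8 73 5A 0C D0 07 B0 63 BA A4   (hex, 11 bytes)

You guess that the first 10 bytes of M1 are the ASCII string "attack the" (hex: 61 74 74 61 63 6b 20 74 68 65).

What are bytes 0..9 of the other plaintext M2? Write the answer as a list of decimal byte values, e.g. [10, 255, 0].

First, c1 ⊕ c2 = (M1 ⊕ K) ⊕ (M2 ⊕ K) = M1 ⊕ M2, so the key drops out. Then M2 = (M1 ⊕ M2) ⊕ M1 over the first 10 bytes.
byte 0: (87 xor 26) xor 61 = a1 xor 61 = c0
byte 1: (b1 xor e8) xor 74 = 59 xor 74 = 2d
byte 2: (ae xor 73) xor 74 = dd xor 74 = a9
byte 3: (f2 xor 5a) xor 61 = a8 xor 61 = c9
byte 4: (d6 xor 0c) xor 63 = da xor 63 = b9
byte 5: (1b xor d0) xor 6b = cb xor 6b = a0
byte 6: (3f xor 07) xor 20 = 38 xor 20 = 18
byte 7: (22 xor b0) xor 74 = 92 xor 74 = e6
byte 8: (66 xor 63) xor 68 = 05 xor 68 = 6d
byte 9: (d1 xor ba) xor 65 = 6b xor 65 = 0e

[192, 45, 169, 201, 185, 160, 24, 230, 109, 14]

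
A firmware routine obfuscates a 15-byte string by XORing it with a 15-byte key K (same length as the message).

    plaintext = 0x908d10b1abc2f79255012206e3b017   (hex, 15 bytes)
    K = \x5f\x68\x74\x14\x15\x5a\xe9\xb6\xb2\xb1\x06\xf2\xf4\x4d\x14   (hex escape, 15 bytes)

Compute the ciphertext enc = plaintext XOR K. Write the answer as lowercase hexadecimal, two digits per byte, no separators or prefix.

XOR is its own inverse, so applying the key byte-wise gives the result directly.
10010000 XOR 01011111 = 11001111
10001101 XOR 01101000 = 11100101
00010000 XOR 01110100 = 01100100
10110001 XOR 00010100 = 10100101
10101011 XOR 00010101 = 10111110
11000010 XOR 01011010 = 10011000
11110111 XOR 11101001 = 00011110
10010010 XOR 10110110 = 00100100
01010101 XOR 10110010 = 11100111
00000001 XOR 10110001 = 10110000
00100010 XOR 00000110 = 00100100
00000110 XOR 11110010 = 11110100
11100011 XOR 11110100 = 00010111
10110000 XOR 01001101 = 11111101
00010111 XOR 00010100 = 00000011

cfe564a5be981e24e7b024f417fd03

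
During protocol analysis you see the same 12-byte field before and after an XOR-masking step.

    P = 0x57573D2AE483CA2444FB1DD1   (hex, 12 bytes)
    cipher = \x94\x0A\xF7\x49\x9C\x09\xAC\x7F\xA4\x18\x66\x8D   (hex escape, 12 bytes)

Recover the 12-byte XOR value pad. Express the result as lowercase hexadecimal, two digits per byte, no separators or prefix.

c35dca63788a665be0e37b5c

Since cipher = P ⊕ pad, XORing both sides with P gives pad = P ⊕ cipher.
57 XOR 94 = c3
57 XOR 0a = 5d
3d XOR f7 = ca
2a XOR 49 = 63
e4 XOR 9c = 78
83 XOR 09 = 8a
ca XOR ac = 66
24 XOR 7f = 5b
44 XOR a4 = e0
fb XOR 18 = e3
1d XOR 66 = 7b
d1 XOR 8d = 5c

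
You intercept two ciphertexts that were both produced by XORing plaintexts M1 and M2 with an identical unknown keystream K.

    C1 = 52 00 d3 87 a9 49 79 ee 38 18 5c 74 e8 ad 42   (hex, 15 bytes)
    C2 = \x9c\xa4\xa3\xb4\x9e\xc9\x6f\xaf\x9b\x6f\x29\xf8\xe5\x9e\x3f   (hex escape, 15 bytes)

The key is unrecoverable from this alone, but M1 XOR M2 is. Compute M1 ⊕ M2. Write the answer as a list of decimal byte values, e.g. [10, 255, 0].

[206, 164, 112, 51, 55, 128, 22, 65, 163, 119, 117, 140, 13, 51, 125]

C1 ⊕ C2 = (M1 ⊕ K) ⊕ (M2 ⊕ K) = M1 ⊕ M2 — the shared key cancels under XOR.
52 ⊕ 9c = ce
00 ⊕ a4 = a4
d3 ⊕ a3 = 70
87 ⊕ b4 = 33
a9 ⊕ 9e = 37
49 ⊕ c9 = 80
79 ⊕ 6f = 16
ee ⊕ af = 41
38 ⊕ 9b = a3
18 ⊕ 6f = 77
5c ⊕ 29 = 75
74 ⊕ f8 = 8c
e8 ⊕ e5 = 0d
ad ⊕ 9e = 33
42 ⊕ 3f = 7d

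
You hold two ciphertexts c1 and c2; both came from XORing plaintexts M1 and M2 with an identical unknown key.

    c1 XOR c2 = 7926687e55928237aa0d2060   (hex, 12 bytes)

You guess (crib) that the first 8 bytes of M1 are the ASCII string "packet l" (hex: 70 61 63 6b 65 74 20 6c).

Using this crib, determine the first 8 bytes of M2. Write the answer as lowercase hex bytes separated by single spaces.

Since c1 ⊕ c2 = M1 ⊕ M2, XORing with the guessed M1 bytes yields the corresponding M2 bytes: M2 = (c1 ⊕ c2) ⊕ M1.
121 xor 112 =   9
 38 xor  97 =  71
104 xor  99 =  11
126 xor 107 =  21
 85 xor 101 =  48
146 xor 116 = 230
130 xor  32 = 162
 55 xor 108 =  91

09 47 0b 15 30 e6 a2 5b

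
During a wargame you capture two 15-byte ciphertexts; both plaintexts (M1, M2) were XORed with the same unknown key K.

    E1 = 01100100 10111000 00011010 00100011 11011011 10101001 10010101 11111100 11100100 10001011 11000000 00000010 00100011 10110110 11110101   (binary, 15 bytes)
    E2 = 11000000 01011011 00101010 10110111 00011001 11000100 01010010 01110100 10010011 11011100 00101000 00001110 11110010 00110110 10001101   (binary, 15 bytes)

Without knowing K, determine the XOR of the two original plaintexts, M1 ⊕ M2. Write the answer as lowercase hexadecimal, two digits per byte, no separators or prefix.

E1 ⊕ E2 = (M1 ⊕ K) ⊕ (M2 ⊕ K) = M1 ⊕ M2 — the shared key cancels under XOR.
64 xor c0 = a4
b8 xor 5b = e3
1a xor 2a = 30
23 xor b7 = 94
db xor 19 = c2
a9 xor c4 = 6d
95 xor 52 = c7
fc xor 74 = 88
e4 xor 93 = 77
8b xor dc = 57
c0 xor 28 = e8
02 xor 0e = 0c
23 xor f2 = d1
b6 xor 36 = 80
f5 xor 8d = 78

a4e33094c26dc7887757e80cd18078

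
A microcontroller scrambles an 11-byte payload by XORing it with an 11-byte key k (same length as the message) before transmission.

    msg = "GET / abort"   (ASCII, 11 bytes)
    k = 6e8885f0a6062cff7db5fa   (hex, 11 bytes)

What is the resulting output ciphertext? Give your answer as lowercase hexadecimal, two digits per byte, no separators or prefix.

47 xor 6e = 29
45 xor 88 = cd
54 xor 85 = d1
20 xor f0 = d0
2f xor a6 = 89
20 xor 06 = 26
61 xor 2c = 4d
62 xor ff = 9d
6f xor 7d = 12
72 xor b5 = c7
74 xor fa = 8e

29cdd1d089264d9d12c78e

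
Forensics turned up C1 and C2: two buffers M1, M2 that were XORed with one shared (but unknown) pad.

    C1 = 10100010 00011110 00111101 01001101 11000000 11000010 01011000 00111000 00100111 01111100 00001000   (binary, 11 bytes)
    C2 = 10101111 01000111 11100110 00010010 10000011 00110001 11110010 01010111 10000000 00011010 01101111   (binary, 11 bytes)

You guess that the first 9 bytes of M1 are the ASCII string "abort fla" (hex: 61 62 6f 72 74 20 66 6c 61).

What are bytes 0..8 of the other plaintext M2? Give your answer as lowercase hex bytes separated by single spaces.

6c 3b b4 2d 37 d3 cc 03 c6

First, C1 ⊕ C2 = (M1 ⊕ K) ⊕ (M2 ⊕ K) = M1 ⊕ M2, so the key drops out. Then M2 = (M1 ⊕ M2) ⊕ M1 over the first 9 bytes.
byte 0: (a2 ⊕ af) ⊕ 61 = 0d ⊕ 61 = 6c
byte 1: (1e ⊕ 47) ⊕ 62 = 59 ⊕ 62 = 3b
byte 2: (3d ⊕ e6) ⊕ 6f = db ⊕ 6f = b4
byte 3: (4d ⊕ 12) ⊕ 72 = 5f ⊕ 72 = 2d
byte 4: (c0 ⊕ 83) ⊕ 74 = 43 ⊕ 74 = 37
byte 5: (c2 ⊕ 31) ⊕ 20 = f3 ⊕ 20 = d3
byte 6: (58 ⊕ f2) ⊕ 66 = aa ⊕ 66 = cc
byte 7: (38 ⊕ 57) ⊕ 6c = 6f ⊕ 6c = 03
byte 8: (27 ⊕ 80) ⊕ 61 = a7 ⊕ 61 = c6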